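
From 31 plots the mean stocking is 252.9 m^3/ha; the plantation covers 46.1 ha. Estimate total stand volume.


Formula: Total Volume = Mean Volume per ha * Total Area
Total Volume = 252.9 m^3/ha * 46.1 ha
Total Volume = 11659 m^3

11659


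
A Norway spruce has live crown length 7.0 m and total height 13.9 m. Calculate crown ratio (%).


Formula: Crown Ratio = (Crown Length / Total Height) * 100
CR = (7.0 m / 13.9 m) * 100
CR = 0.5036 * 100 = 50.4%

50.4


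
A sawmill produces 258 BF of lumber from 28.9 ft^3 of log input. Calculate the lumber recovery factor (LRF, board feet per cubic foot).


Formula: LRF = Lumber Output (BF) / Log Input (ft^3)
LRF = 258 BF / 28.9 ft^3
LRF = 8.93 BF/ft^3

8.93


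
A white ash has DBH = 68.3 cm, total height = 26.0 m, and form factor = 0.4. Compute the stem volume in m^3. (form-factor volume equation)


Formula: V = pi * (DBH/200)^2 * H * ff
Radius = DBH/200 = 68.3/200 = 0.3415 m
Radius^2 = 0.3415^2 = 0.11662225 m^2
V = pi * 0.11662225 * 26.0 * 0.4
V = 3.81 m^3

3.81


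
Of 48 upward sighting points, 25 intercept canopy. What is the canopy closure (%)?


Formula: Canopy closure = covered points / total points * 100
Closure = 25 / 48 * 100
Closure = 0.5208 * 100 = 52.1%

52.1


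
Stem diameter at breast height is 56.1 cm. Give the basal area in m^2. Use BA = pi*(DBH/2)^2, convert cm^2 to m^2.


Formula: BA = pi * (DBH/2)^2 / 10000  (cm^2 to m^2)
Radius = DBH/2 = 56.1/2 = 28.05 cm
BA = pi * 28.05^2 / 10000
   = 2471.813 cm^2 / 10000
   = 0.2472 m^2

0.2472


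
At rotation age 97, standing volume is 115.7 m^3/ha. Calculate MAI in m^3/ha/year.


Formula: MAI = Total Volume / Stand Age
MAI = 115.7 m^3/ha / 97 years
MAI = 1.19 m^3/ha/year

1.19


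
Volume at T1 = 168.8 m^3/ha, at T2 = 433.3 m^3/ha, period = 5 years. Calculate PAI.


Formula: PAI = (V_T2 - V_T1) / (T2 - T1)
Volume increment = 433.3 - 168.8 = 264.5 m^3/ha
PAI = 264.5 / 5 = 52.9 m^3/ha/year

52.9


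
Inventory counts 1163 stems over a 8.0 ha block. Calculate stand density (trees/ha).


Formula: Stand Density = N_trees / Area_ha
Density = 1163 trees / 8.0 ha
Density = 145 trees/ha

145


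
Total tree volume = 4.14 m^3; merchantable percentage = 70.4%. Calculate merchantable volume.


Formula: MV = V_total * (merchantable_pct / 100)
Merchantable fraction = 70.4% / 100 = 0.704
MV = 4.14 m^3 * 0.704 = 2.915 m^3

2.915


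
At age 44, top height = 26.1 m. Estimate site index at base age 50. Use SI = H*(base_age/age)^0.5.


Formula: SI = H_dom * (base_age / age)^0.5
Age ratio = 50 / 44 = 1.13636
sqrt(age_ratio) = 1.066
SI = 26.1 * 1.066 = 27.8 m

27.8


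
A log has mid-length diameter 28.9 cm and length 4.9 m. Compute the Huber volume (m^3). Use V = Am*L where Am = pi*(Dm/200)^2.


Huber: V = Am * L,  Am = pi*(Dm/200)^2
Am = pi*(28.9/200)^2 = 0.065597 m^2
V = 0.065597*4.9 = 0.3214 m^3

0.3214


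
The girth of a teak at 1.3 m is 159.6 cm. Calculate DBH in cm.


Formula: DBH = C / pi
DBH = 159.6 / pi
pi = 3.14159...
DBH = 50.8 cm

50.8


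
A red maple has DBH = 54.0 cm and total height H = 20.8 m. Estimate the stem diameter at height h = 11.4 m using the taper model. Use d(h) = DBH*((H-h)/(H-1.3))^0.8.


Taper: d(h) = DBH * ((H - h) / (H - 1.3))^0.8
Numerator = H - h = 20.8 - 11.4 = 9.4 m
Denominator = H - 1.3 = 20.8 - 1.3 = 19.5 m
Ratio = 9.4 / 19.5 = 0.48205
d = 54.0 * 0.48205^0.8 = 30.1 cm

30.1


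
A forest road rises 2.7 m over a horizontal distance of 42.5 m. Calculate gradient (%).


Formula: Gradient = rise / run * 100
Gradient = 2.7 / 42.5 * 100 = 6.4%

6.4


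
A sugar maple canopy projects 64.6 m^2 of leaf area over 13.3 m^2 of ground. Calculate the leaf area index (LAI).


Formula: LAI = total leaf area / ground area  (dimensionless)
LAI = 64.6 m^2 / 13.3 m^2
LAI = 4.86

4.86


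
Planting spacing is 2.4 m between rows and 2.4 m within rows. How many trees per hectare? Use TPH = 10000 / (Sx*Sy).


Formula: TPH = 10000 m^2/ha / (spacing_x * spacing_y)
Area per tree = 2.4 m * 2.4 m = 5.76 m^2
TPH = 10000 / 5.76 = 1736 trees/ha

1736


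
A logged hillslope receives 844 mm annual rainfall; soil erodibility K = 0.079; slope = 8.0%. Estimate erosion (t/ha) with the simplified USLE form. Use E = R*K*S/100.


Formula: E = R * K * S / 100  (simplified USLE)
R * K = 844 * 0.079 = 66.676
E = 66.676 * 8.0 / 100 = 5.33 t/ha

5.33


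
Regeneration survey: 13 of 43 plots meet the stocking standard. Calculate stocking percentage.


Formula: Stocking % = stocked plots / total plots * 100
Stocking = 13 / 43 * 100
Stocking = 0.3023 * 100 = 30.2%

30.2


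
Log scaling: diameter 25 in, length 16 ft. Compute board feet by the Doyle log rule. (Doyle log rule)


Doyle: BF = (D - 4)^2 * L / 16
Adjusted diameter = 25 - 4 = 21 in
(D-4)^2 = 21^2 = 441
BF = 441 * 16 / 16 = 441 BF

441


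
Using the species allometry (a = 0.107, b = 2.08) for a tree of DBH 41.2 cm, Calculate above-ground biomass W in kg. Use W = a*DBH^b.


Formula: W = a * DBH^b  (allometric power law)
DBH^b = 41.2^2.08 = 2285.5262
W = 0.107 * 2285.5262 = 244.6 kg

244.6


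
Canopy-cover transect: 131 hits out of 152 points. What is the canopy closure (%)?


Formula: Canopy closure = covered points / total points * 100
Closure = 131 / 152 * 100
Closure = 0.8618 * 100 = 86.2%

86.2


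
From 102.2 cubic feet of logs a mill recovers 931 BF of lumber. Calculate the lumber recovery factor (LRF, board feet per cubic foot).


Formula: LRF = Lumber Output (BF) / Log Input (ft^3)
LRF = 931 BF / 102.2 ft^3
LRF = 9.11 BF/ft^3

9.11


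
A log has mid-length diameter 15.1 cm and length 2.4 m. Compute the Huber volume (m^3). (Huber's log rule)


Huber: V = Am * L,  Am = pi*(Dm/200)^2
Am = pi*(15.1/200)^2 = 0.017908 m^2
V = 0.017908*2.4 = 0.043 m^3

0.043


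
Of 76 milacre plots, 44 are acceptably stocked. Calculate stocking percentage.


Formula: Stocking % = stocked plots / total plots * 100
Stocking = 44 / 76 * 100
Stocking = 0.5789 * 100 = 57.9%

57.9


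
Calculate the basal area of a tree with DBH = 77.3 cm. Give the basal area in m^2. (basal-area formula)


Formula: BA = pi * (DBH/2)^2 / 10000  (cm^2 to m^2)
Radius = DBH/2 = 77.3/2 = 38.65 cm
BA = pi * 38.65^2 / 10000
   = 4692.9818 cm^2 / 10000
   = 0.4693 m^2

0.4693


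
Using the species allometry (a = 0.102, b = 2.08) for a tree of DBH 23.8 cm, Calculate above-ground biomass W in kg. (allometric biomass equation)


Formula: W = a * DBH^b  (allometric power law)
DBH^b = 23.8^2.08 = 729.9281
W = 0.102 * 729.9281 = 74.5 kg

74.5


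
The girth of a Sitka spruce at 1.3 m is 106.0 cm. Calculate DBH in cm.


Formula: DBH = C / pi
DBH = 106.0 / pi
pi = 3.14159...
DBH = 33.7 cm

33.7


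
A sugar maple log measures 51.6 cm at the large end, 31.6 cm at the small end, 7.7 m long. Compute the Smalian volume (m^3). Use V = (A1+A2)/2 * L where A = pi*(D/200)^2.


Smalian: V = (A1 + A2)/2 * L,  A = pi*(D/200)^2
A1 = pi*(51.6/200)^2 = 0.209117 m^2
A2 = pi*(31.6/200)^2 = 0.078427 m^2
V = (0.209117+0.078427)/2*7.7 = 1.107 m^3

1.107


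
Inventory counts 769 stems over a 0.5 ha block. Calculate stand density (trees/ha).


Formula: Stand Density = N_trees / Area_ha
Density = 769 trees / 0.5 ha
Density = 1538 trees/ha

1538


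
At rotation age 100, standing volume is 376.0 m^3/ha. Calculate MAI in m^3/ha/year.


Formula: MAI = Total Volume / Stand Age
MAI = 376.0 m^3/ha / 100 years
MAI = 3.76 m^3/ha/year

3.76


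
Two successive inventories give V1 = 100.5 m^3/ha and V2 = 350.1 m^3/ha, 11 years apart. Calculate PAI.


Formula: PAI = (V_T2 - V_T1) / (T2 - T1)
Volume increment = 350.1 - 100.5 = 249.6 m^3/ha
PAI = 249.6 / 11 = 22.69 m^3/ha/year

22.69


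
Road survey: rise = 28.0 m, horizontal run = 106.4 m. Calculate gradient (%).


Formula: Gradient = rise / run * 100
Gradient = 28.0 / 106.4 * 100 = 26.3%

26.3


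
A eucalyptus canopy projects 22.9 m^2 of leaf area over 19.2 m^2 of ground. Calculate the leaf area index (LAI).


Formula: LAI = total leaf area / ground area  (dimensionless)
LAI = 22.9 m^2 / 19.2 m^2
LAI = 1.19

1.19


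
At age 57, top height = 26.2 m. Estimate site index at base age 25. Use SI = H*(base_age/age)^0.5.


Formula: SI = H_dom * (base_age / age)^0.5
Age ratio = 25 / 57 = 0.4386
sqrt(age_ratio) = 0.66227
SI = 26.2 * 0.66227 = 17.4 m

17.4


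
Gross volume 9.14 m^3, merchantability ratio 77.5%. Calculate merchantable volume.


Formula: MV = V_total * (merchantable_pct / 100)
Merchantable fraction = 77.5% / 100 = 0.775
MV = 9.14 m^3 * 0.775 = 7.084 m^3

7.084


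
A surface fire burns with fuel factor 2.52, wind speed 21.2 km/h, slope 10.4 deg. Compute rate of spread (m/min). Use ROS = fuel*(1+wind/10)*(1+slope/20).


Formula: ROS = fuel * (1 + wind/10) * (1 + slope/20)
Wind factor = 1 + 21.2/10 = 3.12
Slope factor = 1 + 10.4/20 = 1.52
ROS = 2.52 * 3.12 * 1.52 = 11.95 m/min

11.95


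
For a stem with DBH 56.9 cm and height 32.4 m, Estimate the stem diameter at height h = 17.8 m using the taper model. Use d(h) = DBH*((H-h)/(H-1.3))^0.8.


Taper: d(h) = DBH * ((H - h) / (H - 1.3))^0.8
Numerator = H - h = 32.4 - 17.8 = 14.6 m
Denominator = H - 1.3 = 32.4 - 1.3 = 31.1 m
Ratio = 14.6 / 31.1 = 0.46945
d = 56.9 * 0.46945^0.8 = 31.1 cm

31.1


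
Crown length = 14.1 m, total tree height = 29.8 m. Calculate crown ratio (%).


Formula: Crown Ratio = (Crown Length / Total Height) * 100
CR = (14.1 m / 29.8 m) * 100
CR = 0.4732 * 100 = 47.3%

47.3


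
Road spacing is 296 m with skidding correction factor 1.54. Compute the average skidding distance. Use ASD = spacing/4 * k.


Formula: ASD = (spacing / 4) * correction
Uncorrected distance = spacing / 4 = 296 / 4 = 74 m
ASD = 74 * 1.54 = 114 m

114


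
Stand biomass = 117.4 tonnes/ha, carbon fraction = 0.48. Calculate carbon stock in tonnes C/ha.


Formula: Carbon Stock = Biomass * Carbon Fraction
C = 117.4 t/ha * 0.48
C = 56.4 t C/ha

56.4


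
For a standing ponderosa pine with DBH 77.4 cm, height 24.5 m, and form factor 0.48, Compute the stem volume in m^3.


Formula: V = pi * (DBH/200)^2 * H * ff
Radius = DBH/200 = 77.4/200 = 0.387 m
Radius^2 = 0.387^2 = 0.149769 m^2
V = pi * 0.149769 * 24.5 * 0.48
V = 5.533 m^3

5.533


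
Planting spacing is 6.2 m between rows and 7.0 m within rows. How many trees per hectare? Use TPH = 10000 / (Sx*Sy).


Formula: TPH = 10000 m^2/ha / (spacing_x * spacing_y)
Area per tree = 6.2 m * 7.0 m = 43.4 m^2
TPH = 10000 / 43.4 = 230 trees/ha

230


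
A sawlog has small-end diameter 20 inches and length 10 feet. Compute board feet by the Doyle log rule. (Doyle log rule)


Doyle: BF = (D - 4)^2 * L / 16
Adjusted diameter = 20 - 4 = 16 in
(D-4)^2 = 16^2 = 256
BF = 256 * 10 / 16 = 160 BF

160


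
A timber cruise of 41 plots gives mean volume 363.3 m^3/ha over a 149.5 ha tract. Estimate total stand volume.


Formula: Total Volume = Mean Volume per ha * Total Area
Total Volume = 363.3 m^3/ha * 149.5 ha
Total Volume = 54313 m^3

54313


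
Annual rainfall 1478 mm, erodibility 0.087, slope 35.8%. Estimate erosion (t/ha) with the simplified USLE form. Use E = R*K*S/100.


Formula: E = R * K * S / 100  (simplified USLE)
R * K = 1478 * 0.087 = 128.586
E = 128.586 * 35.8 / 100 = 46.03 t/ha

46.03


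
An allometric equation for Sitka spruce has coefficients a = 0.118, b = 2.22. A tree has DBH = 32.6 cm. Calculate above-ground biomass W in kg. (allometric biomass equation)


Formula: W = a * DBH^b  (allometric power law)
DBH^b = 32.6^2.22 = 2287.405
W = 0.118 * 2287.405 = 269.9 kg

269.9


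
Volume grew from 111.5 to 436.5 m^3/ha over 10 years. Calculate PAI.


Formula: PAI = (V_T2 - V_T1) / (T2 - T1)
Volume increment = 436.5 - 111.5 = 325.0 m^3/ha
PAI = 325.0 / 10 = 32.5 m^3/ha/year

32.5


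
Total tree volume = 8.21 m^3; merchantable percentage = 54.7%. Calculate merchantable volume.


Formula: MV = V_total * (merchantable_pct / 100)
Merchantable fraction = 54.7% / 100 = 0.547
MV = 8.21 m^3 * 0.547 = 4.491 m^3

4.491


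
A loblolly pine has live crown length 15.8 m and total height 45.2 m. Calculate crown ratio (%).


Formula: Crown Ratio = (Crown Length / Total Height) * 100
CR = (15.8 m / 45.2 m) * 100
CR = 0.3496 * 100 = 35.0%

35.0


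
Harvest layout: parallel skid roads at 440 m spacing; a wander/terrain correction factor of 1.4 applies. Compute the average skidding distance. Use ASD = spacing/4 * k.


Formula: ASD = (spacing / 4) * correction
Uncorrected distance = spacing / 4 = 440 / 4 = 110 m
ASD = 110 * 1.4 = 154 m

154


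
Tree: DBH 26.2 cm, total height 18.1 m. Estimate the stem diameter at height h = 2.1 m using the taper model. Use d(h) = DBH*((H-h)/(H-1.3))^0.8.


Taper: d(h) = DBH * ((H - h) / (H - 1.3))^0.8
Numerator = H - h = 18.1 - 2.1 = 16.0 m
Denominator = H - 1.3 = 18.1 - 1.3 = 16.8 m
Ratio = 16.0 / 16.8 = 0.95238
d = 26.2 * 0.95238^0.8 = 25.2 cm

25.2


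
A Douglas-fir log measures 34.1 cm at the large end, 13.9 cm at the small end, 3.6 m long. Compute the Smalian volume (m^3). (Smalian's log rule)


Smalian: V = (A1 + A2)/2 * L,  A = pi*(D/200)^2
A1 = pi*(34.1/200)^2 = 0.091327 m^2
A2 = pi*(13.9/200)^2 = 0.015175 m^2
V = (0.091327+0.015175)/2*3.6 = 0.1917 m^3

0.1917


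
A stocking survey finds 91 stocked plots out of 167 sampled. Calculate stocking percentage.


Formula: Stocking % = stocked plots / total plots * 100
Stocking = 91 / 167 * 100
Stocking = 0.5449 * 100 = 54.5%

54.5


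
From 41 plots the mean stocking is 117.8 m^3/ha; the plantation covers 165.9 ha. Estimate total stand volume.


Formula: Total Volume = Mean Volume per ha * Total Area
Total Volume = 117.8 m^3/ha * 165.9 ha
Total Volume = 19543 m^3

19543


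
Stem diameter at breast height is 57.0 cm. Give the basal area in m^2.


Formula: BA = pi * (DBH/2)^2 / 10000  (cm^2 to m^2)
Radius = DBH/2 = 57.0/2 = 28.5 cm
BA = pi * 28.5^2 / 10000
   = 2551.7586 cm^2 / 10000
   = 0.2552 m^2

0.2552


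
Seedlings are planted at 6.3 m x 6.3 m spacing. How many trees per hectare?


Formula: TPH = 10000 m^2/ha / (spacing_x * spacing_y)
Area per tree = 6.3 m * 6.3 m = 39.69 m^2
TPH = 10000 / 39.69 = 252 trees/ha

252


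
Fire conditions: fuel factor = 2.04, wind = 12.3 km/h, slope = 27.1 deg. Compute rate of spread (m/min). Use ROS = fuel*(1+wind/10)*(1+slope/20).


Formula: ROS = fuel * (1 + wind/10) * (1 + slope/20)
Wind factor = 1 + 12.3/10 = 2.23
Slope factor = 1 + 27.1/20 = 2.355
ROS = 2.04 * 2.23 * 2.355 = 10.71 m/min

10.71


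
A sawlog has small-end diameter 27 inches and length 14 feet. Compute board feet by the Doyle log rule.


Doyle: BF = (D - 4)^2 * L / 16
Adjusted diameter = 27 - 4 = 23 in
(D-4)^2 = 23^2 = 529
BF = 529 * 14 / 16 = 463 BF

463


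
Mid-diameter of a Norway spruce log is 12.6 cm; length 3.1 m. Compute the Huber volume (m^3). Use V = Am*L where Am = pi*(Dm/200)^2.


Huber: V = Am * L,  Am = pi*(Dm/200)^2
Am = pi*(12.6/200)^2 = 0.012469 m^2
V = 0.012469*3.1 = 0.0387 m^3

0.0387


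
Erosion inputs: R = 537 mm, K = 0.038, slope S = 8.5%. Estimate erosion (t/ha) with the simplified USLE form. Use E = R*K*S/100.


Formula: E = R * K * S / 100  (simplified USLE)
R * K = 537 * 0.038 = 20.406
E = 20.406 * 8.5 / 100 = 1.73 t/ha

1.73


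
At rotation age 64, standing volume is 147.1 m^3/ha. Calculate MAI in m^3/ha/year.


Formula: MAI = Total Volume / Stand Age
MAI = 147.1 m^3/ha / 64 years
MAI = 2.3 m^3/ha/year

2.3


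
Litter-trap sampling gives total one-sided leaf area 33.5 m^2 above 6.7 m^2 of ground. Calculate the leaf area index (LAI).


Formula: LAI = total leaf area / ground area  (dimensionless)
LAI = 33.5 m^2 / 6.7 m^2
LAI = 5.0

5.0


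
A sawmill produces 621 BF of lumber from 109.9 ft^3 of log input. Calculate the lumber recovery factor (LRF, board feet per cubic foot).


Formula: LRF = Lumber Output (BF) / Log Input (ft^3)
LRF = 621 BF / 109.9 ft^3
LRF = 5.65 BF/ft^3

5.65


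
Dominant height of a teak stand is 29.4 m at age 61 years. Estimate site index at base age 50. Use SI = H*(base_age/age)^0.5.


Formula: SI = H_dom * (base_age / age)^0.5
Age ratio = 50 / 61 = 0.81967
sqrt(age_ratio) = 0.90536
SI = 29.4 * 0.90536 = 26.6 m

26.6


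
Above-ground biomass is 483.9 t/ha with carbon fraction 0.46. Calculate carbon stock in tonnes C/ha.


Formula: Carbon Stock = Biomass * Carbon Fraction
C = 483.9 t/ha * 0.46
C = 222.6 t C/ha

222.6


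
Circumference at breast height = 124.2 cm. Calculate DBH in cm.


Formula: DBH = C / pi
DBH = 124.2 / pi
pi = 3.14159...
DBH = 39.5 cm

39.5


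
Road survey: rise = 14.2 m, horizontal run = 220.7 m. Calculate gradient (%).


Formula: Gradient = rise / run * 100
Gradient = 14.2 / 220.7 * 100 = 6.4%

6.4


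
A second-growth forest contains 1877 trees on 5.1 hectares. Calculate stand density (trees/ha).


Formula: Stand Density = N_trees / Area_ha
Density = 1877 trees / 5.1 ha
Density = 368 trees/ha

368


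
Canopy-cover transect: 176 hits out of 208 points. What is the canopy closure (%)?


Formula: Canopy closure = covered points / total points * 100
Closure = 176 / 208 * 100
Closure = 0.8462 * 100 = 84.6%

84.6


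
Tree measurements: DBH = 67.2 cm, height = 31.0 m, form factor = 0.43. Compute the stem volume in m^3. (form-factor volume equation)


Formula: V = pi * (DBH/200)^2 * H * ff
Radius = DBH/200 = 67.2/200 = 0.336 m
Radius^2 = 0.336^2 = 0.112896 m^2
V = pi * 0.112896 * 31.0 * 0.43
V = 4.728 m^3

4.728


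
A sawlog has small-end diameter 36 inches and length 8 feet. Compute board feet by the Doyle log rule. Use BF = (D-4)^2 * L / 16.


Doyle: BF = (D - 4)^2 * L / 16
Adjusted diameter = 36 - 4 = 32 in
(D-4)^2 = 32^2 = 1024
BF = 1024 * 8 / 16 = 512 BF

512


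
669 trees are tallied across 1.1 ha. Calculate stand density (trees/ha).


Formula: Stand Density = N_trees / Area_ha
Density = 669 trees / 1.1 ha
Density = 608 trees/ha

608


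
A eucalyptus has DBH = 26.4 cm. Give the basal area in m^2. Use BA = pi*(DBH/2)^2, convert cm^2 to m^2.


Formula: BA = pi * (DBH/2)^2 / 10000  (cm^2 to m^2)
Radius = DBH/2 = 26.4/2 = 13.2 cm
BA = pi * 13.2^2 / 10000
   = 547.3911 cm^2 / 10000
   = 0.0547 m^2

0.0547


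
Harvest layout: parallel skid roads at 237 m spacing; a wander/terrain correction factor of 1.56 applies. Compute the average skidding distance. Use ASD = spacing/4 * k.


Formula: ASD = (spacing / 4) * correction
Uncorrected distance = spacing / 4 = 237 / 4 = 59.25 m
ASD = 59.25 * 1.56 = 92 m

92


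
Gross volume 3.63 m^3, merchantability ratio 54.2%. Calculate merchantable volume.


Formula: MV = V_total * (merchantable_pct / 100)
Merchantable fraction = 54.2% / 100 = 0.542
MV = 3.63 m^3 * 0.542 = 1.967 m^3

1.967


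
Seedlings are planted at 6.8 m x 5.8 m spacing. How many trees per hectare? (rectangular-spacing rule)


Formula: TPH = 10000 m^2/ha / (spacing_x * spacing_y)
Area per tree = 6.8 m * 5.8 m = 39.44 m^2
TPH = 10000 / 39.44 = 254 trees/ha

254


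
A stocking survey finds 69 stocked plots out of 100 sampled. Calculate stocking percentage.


Formula: Stocking % = stocked plots / total plots * 100
Stocking = 69 / 100 * 100
Stocking = 0.69 * 100 = 69.0%

69.0


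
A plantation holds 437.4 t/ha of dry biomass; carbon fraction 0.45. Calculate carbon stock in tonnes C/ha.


Formula: Carbon Stock = Biomass * Carbon Fraction
C = 437.4 t/ha * 0.45
C = 196.8 t C/ha

196.8


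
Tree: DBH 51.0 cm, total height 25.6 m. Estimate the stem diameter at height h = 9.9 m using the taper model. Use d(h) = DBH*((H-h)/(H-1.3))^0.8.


Taper: d(h) = DBH * ((H - h) / (H - 1.3))^0.8
Numerator = H - h = 25.6 - 9.9 = 15.7 m
Denominator = H - 1.3 = 25.6 - 1.3 = 24.3 m
Ratio = 15.7 / 24.3 = 0.64609
d = 51.0 * 0.64609^0.8 = 36.0 cm

36.0


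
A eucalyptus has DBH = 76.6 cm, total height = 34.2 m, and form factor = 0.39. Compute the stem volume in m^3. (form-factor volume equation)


Formula: V = pi * (DBH/200)^2 * H * ff
Radius = DBH/200 = 76.6/200 = 0.383 m
Radius^2 = 0.383^2 = 0.146689 m^2
V = pi * 0.146689 * 34.2 * 0.39
V = 6.147 m^3

6.147


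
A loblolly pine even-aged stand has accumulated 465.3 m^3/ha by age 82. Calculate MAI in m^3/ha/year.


Formula: MAI = Total Volume / Stand Age
MAI = 465.3 m^3/ha / 82 years
MAI = 5.67 m^3/ha/year

5.67


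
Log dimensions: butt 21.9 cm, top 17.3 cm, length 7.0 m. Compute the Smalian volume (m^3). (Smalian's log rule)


Smalian: V = (A1 + A2)/2 * L,  A = pi*(D/200)^2
A1 = pi*(21.9/200)^2 = 0.037668 m^2
A2 = pi*(17.3/200)^2 = 0.023506 m^2
V = (0.037668+0.023506)/2*7.0 = 0.2141 m^3

0.2141


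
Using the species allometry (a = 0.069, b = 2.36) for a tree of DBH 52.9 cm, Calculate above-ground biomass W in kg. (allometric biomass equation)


Formula: W = a * DBH^b  (allometric power law)
DBH^b = 52.9^2.36 = 11677.6482
W = 0.069 * 11677.6482 = 805.8 kg

805.8


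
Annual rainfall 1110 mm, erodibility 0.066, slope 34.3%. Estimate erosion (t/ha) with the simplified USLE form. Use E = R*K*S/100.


Formula: E = R * K * S / 100  (simplified USLE)
R * K = 1110 * 0.066 = 73.26
E = 73.26 * 34.3 / 100 = 25.13 t/ha

25.13


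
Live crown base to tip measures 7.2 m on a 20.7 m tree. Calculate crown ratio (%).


Formula: Crown Ratio = (Crown Length / Total Height) * 100
CR = (7.2 m / 20.7 m) * 100
CR = 0.3478 * 100 = 34.8%

34.8


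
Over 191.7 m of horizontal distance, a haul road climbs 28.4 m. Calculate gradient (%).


Formula: Gradient = rise / run * 100
Gradient = 28.4 / 191.7 * 100 = 14.8%

14.8


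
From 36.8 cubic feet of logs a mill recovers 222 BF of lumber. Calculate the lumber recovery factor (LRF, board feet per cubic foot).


Formula: LRF = Lumber Output (BF) / Log Input (ft^3)
LRF = 222 BF / 36.8 ft^3
LRF = 6.03 BF/ft^3

6.03


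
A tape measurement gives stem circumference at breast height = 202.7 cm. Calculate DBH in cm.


Formula: DBH = C / pi
DBH = 202.7 / pi
pi = 3.14159...
DBH = 64.5 cm

64.5


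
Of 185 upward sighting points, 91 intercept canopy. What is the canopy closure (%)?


Formula: Canopy closure = covered points / total points * 100
Closure = 91 / 185 * 100
Closure = 0.4919 * 100 = 49.2%

49.2


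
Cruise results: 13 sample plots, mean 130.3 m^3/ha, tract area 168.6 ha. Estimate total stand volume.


Formula: Total Volume = Mean Volume per ha * Total Area
Total Volume = 130.3 m^3/ha * 168.6 ha
Total Volume = 21969 m^3

21969


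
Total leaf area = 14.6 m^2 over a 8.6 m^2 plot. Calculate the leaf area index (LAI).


Formula: LAI = total leaf area / ground area  (dimensionless)
LAI = 14.6 m^2 / 8.6 m^2
LAI = 1.7

1.7


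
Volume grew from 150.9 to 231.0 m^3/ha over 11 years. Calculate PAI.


Formula: PAI = (V_T2 - V_T1) / (T2 - T1)
Volume increment = 231.0 - 150.9 = 80.1 m^3/ha
PAI = 80.1 / 11 = 7.28 m^3/ha/year

7.28


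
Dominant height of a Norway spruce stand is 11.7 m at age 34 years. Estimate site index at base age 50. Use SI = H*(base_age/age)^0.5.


Formula: SI = H_dom * (base_age / age)^0.5
Age ratio = 50 / 34 = 1.47059
sqrt(age_ratio) = 1.21268
SI = 11.7 * 1.21268 = 14.2 m

14.2


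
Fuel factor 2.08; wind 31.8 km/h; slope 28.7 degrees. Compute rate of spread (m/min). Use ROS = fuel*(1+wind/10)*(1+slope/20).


Formula: ROS = fuel * (1 + wind/10) * (1 + slope/20)
Wind factor = 1 + 31.8/10 = 4.18
Slope factor = 1 + 28.7/20 = 2.435
ROS = 2.08 * 4.18 * 2.435 = 21.17 m/min

21.17


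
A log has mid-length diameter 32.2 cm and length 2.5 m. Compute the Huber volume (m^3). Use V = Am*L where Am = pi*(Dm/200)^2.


Huber: V = Am * L,  Am = pi*(Dm/200)^2
Am = pi*(32.2/200)^2 = 0.081433 m^2
V = 0.081433*2.5 = 0.2036 m^3

0.2036


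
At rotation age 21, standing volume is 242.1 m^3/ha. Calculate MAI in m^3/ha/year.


Formula: MAI = Total Volume / Stand Age
MAI = 242.1 m^3/ha / 21 years
MAI = 11.53 m^3/ha/year

11.53


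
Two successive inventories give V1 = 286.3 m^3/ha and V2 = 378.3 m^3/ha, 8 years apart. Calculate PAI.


Formula: PAI = (V_T2 - V_T1) / (T2 - T1)
Volume increment = 378.3 - 286.3 = 92.0 m^3/ha
PAI = 92.0 / 8 = 11.5 m^3/ha/year

11.5


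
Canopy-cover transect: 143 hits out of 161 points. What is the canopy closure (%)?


Formula: Canopy closure = covered points / total points * 100
Closure = 143 / 161 * 100
Closure = 0.8882 * 100 = 88.8%

88.8


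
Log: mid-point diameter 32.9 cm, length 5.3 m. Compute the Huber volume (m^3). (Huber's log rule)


Huber: V = Am * L,  Am = pi*(Dm/200)^2
Am = pi*(32.9/200)^2 = 0.085012 m^2
V = 0.085012*5.3 = 0.4506 m^3

0.4506


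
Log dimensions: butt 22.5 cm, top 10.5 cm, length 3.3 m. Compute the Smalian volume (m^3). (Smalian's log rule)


Smalian: V = (A1 + A2)/2 * L,  A = pi*(D/200)^2
A1 = pi*(22.5/200)^2 = 0.039761 m^2
A2 = pi*(10.5/200)^2 = 0.008659 m^2
V = (0.039761+0.008659)/2*3.3 = 0.0799 m^3

0.0799


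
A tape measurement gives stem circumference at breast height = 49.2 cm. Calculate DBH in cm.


Formula: DBH = C / pi
DBH = 49.2 / pi
pi = 3.14159...
DBH = 15.7 cm

15.7


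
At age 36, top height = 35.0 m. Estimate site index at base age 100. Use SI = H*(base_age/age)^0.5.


Formula: SI = H_dom * (base_age / age)^0.5
Age ratio = 100 / 36 = 2.77778
sqrt(age_ratio) = 1.66667
SI = 35.0 * 1.66667 = 58.3 m

58.3


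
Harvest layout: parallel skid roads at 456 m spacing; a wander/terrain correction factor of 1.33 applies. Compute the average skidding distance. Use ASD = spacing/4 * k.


Formula: ASD = (spacing / 4) * correction
Uncorrected distance = spacing / 4 = 456 / 4 = 114 m
ASD = 114 * 1.33 = 152 m

152


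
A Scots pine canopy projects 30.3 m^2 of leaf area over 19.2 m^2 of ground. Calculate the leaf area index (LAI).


Formula: LAI = total leaf area / ground area  (dimensionless)
LAI = 30.3 m^2 / 19.2 m^2
LAI = 1.58

1.58


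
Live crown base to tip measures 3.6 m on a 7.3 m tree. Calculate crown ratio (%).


Formula: Crown Ratio = (Crown Length / Total Height) * 100
CR = (3.6 m / 7.3 m) * 100
CR = 0.4932 * 100 = 49.3%

49.3


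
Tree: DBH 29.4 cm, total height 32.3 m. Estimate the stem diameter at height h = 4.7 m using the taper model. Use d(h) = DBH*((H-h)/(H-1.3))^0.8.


Taper: d(h) = DBH * ((H - h) / (H - 1.3))^0.8
Numerator = H - h = 32.3 - 4.7 = 27.6 m
Denominator = H - 1.3 = 32.3 - 1.3 = 31.0 m
Ratio = 27.6 / 31.0 = 0.89032
d = 29.4 * 0.89032^0.8 = 26.8 cm

26.8


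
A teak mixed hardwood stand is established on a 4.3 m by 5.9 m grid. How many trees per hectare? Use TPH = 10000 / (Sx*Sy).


Formula: TPH = 10000 m^2/ha / (spacing_x * spacing_y)
Area per tree = 4.3 m * 5.9 m = 25.37 m^2
TPH = 10000 / 25.37 = 394 trees/ha

394


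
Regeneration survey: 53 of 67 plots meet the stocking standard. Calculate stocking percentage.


Formula: Stocking % = stocked plots / total plots * 100
Stocking = 53 / 67 * 100
Stocking = 0.791 * 100 = 79.1%

79.1


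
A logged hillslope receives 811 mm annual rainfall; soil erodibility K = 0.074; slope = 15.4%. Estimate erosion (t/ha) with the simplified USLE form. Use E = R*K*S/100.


Formula: E = R * K * S / 100  (simplified USLE)
R * K = 811 * 0.074 = 60.014
E = 60.014 * 15.4 / 100 = 9.24 t/ha

9.24


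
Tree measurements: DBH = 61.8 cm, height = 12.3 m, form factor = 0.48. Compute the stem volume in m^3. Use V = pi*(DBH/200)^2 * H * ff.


Formula: V = pi * (DBH/200)^2 * H * ff
Radius = DBH/200 = 61.8/200 = 0.309 m
Radius^2 = 0.309^2 = 0.095481 m^2
V = pi * 0.095481 * 12.3 * 0.48
V = 1.771 m^3

1.771


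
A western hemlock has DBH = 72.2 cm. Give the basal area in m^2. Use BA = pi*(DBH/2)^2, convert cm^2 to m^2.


Formula: BA = pi * (DBH/2)^2 / 10000  (cm^2 to m^2)
Radius = DBH/2 = 72.2/2 = 36.1 cm
BA = pi * 36.1^2 / 10000
   = 4094.155 cm^2 / 10000
   = 0.4094 m^2

0.4094


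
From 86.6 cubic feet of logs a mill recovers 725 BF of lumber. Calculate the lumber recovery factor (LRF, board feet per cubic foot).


Formula: LRF = Lumber Output (BF) / Log Input (ft^3)
LRF = 725 BF / 86.6 ft^3
LRF = 8.37 BF/ft^3

8.37


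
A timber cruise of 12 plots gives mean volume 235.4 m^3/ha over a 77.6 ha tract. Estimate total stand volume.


Formula: Total Volume = Mean Volume per ha * Total Area
Total Volume = 235.4 m^3/ha * 77.6 ha
Total Volume = 18267 m^3

18267


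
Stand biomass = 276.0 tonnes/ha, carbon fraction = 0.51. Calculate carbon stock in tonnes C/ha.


Formula: Carbon Stock = Biomass * Carbon Fraction
C = 276.0 t/ha * 0.51
C = 140.8 t C/ha

140.8


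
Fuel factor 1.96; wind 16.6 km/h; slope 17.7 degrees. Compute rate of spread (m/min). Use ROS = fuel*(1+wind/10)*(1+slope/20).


Formula: ROS = fuel * (1 + wind/10) * (1 + slope/20)
Wind factor = 1 + 16.6/10 = 2.66
Slope factor = 1 + 17.7/20 = 1.885
ROS = 1.96 * 2.66 * 1.885 = 9.83 m/min

9.83


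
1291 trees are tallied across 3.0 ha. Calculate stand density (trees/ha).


Formula: Stand Density = N_trees / Area_ha
Density = 1291 trees / 3.0 ha
Density = 430 trees/ha

430


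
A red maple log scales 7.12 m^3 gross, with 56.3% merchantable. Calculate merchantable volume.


Formula: MV = V_total * (merchantable_pct / 100)
Merchantable fraction = 56.3% / 100 = 0.563
MV = 7.12 m^3 * 0.563 = 4.009 m^3

4.009


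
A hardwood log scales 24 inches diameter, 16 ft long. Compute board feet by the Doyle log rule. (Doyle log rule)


Doyle: BF = (D - 4)^2 * L / 16
Adjusted diameter = 24 - 4 = 20 in
(D-4)^2 = 20^2 = 400
BF = 400 * 16 / 16 = 400 BF

400


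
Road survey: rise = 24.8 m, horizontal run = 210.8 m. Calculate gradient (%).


Formula: Gradient = rise / run * 100
Gradient = 24.8 / 210.8 * 100 = 11.8%

11.8


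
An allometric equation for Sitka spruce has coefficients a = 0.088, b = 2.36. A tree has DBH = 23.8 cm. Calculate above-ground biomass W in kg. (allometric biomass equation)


Formula: W = a * DBH^b  (allometric power law)
DBH^b = 23.8^2.36 = 1773.0526
W = 0.088 * 1773.0526 = 156.0 kg

156.0


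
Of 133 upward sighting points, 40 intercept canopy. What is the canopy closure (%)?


Formula: Canopy closure = covered points / total points * 100
Closure = 40 / 133 * 100
Closure = 0.3008 * 100 = 30.1%

30.1


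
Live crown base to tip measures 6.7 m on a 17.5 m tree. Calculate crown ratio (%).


Formula: Crown Ratio = (Crown Length / Total Height) * 100
CR = (6.7 m / 17.5 m) * 100
CR = 0.3829 * 100 = 38.3%

38.3


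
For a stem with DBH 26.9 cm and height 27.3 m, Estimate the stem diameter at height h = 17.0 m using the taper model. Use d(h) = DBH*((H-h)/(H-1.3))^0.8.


Taper: d(h) = DBH * ((H - h) / (H - 1.3))^0.8
Numerator = H - h = 27.3 - 17.0 = 10.3 m
Denominator = H - 1.3 = 27.3 - 1.3 = 26.0 m
Ratio = 10.3 / 26.0 = 0.39615
d = 26.9 * 0.39615^0.8 = 12.8 cm

12.8


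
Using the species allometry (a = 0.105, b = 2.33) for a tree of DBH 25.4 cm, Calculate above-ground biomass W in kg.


Formula: W = a * DBH^b  (allometric power law)
DBH^b = 25.4^2.33 = 1876.1284
W = 0.105 * 1876.1284 = 197.0 kg

197.0


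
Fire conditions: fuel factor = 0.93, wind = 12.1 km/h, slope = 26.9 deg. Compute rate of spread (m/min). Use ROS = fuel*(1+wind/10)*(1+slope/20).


Formula: ROS = fuel * (1 + wind/10) * (1 + slope/20)
Wind factor = 1 + 12.1/10 = 2.21
Slope factor = 1 + 26.9/20 = 2.345
ROS = 0.93 * 2.21 * 2.345 = 4.82 m/min

4.82


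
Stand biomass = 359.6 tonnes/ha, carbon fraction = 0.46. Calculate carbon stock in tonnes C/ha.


Formula: Carbon Stock = Biomass * Carbon Fraction
C = 359.6 t/ha * 0.46
C = 165.4 t C/ha

165.4


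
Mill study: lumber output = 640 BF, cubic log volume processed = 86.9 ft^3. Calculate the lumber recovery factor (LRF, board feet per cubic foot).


Formula: LRF = Lumber Output (BF) / Log Input (ft^3)
LRF = 640 BF / 86.9 ft^3
LRF = 7.36 BF/ft^3

7.36


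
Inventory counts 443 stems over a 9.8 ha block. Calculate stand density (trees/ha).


Formula: Stand Density = N_trees / Area_ha
Density = 443 trees / 9.8 ha
Density = 45 trees/ha

45


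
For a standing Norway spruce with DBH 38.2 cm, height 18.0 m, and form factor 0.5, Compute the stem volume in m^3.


Formula: V = pi * (DBH/200)^2 * H * ff
Radius = DBH/200 = 38.2/200 = 0.191 m
Radius^2 = 0.191^2 = 0.036481 m^2
V = pi * 0.036481 * 18.0 * 0.5
V = 1.031 m^3

1.031


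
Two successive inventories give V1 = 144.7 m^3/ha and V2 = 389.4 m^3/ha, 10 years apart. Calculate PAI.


Formula: PAI = (V_T2 - V_T1) / (T2 - T1)
Volume increment = 389.4 - 144.7 = 244.7 m^3/ha
PAI = 244.7 / 10 = 24.47 m^3/ha/year

24.47


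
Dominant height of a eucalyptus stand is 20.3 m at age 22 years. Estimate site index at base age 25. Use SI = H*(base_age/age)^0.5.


Formula: SI = H_dom * (base_age / age)^0.5
Age ratio = 25 / 22 = 1.13636
sqrt(age_ratio) = 1.066
SI = 20.3 * 1.066 = 21.6 m

21.6


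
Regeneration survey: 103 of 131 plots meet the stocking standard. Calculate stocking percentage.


Formula: Stocking % = stocked plots / total plots * 100
Stocking = 103 / 131 * 100
Stocking = 0.7863 * 100 = 78.6%

78.6


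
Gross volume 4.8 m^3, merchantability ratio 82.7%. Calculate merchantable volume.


Formula: MV = V_total * (merchantable_pct / 100)
Merchantable fraction = 82.7% / 100 = 0.827
MV = 4.8 m^3 * 0.827 = 3.97 m^3

3.97


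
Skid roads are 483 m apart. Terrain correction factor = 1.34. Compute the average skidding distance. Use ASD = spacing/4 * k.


Formula: ASD = (spacing / 4) * correction
Uncorrected distance = spacing / 4 = 483 / 4 = 120.75 m
ASD = 120.75 * 1.34 = 162 m

162


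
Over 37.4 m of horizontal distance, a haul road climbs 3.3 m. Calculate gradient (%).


Formula: Gradient = rise / run * 100
Gradient = 3.3 / 37.4 * 100 = 8.8%

8.8


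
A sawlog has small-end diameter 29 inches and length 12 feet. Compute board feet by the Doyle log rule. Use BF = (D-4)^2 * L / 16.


Doyle: BF = (D - 4)^2 * L / 16
Adjusted diameter = 29 - 4 = 25 in
(D-4)^2 = 25^2 = 625
BF = 625 * 12 / 16 = 469 BF

469


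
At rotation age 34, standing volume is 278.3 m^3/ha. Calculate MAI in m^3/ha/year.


Formula: MAI = Total Volume / Stand Age
MAI = 278.3 m^3/ha / 34 years
MAI = 8.19 m^3/ha/year

8.19


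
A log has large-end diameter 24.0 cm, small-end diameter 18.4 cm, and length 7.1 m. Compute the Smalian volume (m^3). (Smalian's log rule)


Smalian: V = (A1 + A2)/2 * L,  A = pi*(D/200)^2
A1 = pi*(24.0/200)^2 = 0.045239 m^2
A2 = pi*(18.4/200)^2 = 0.02659 m^2
V = (0.045239+0.02659)/2*7.1 = 0.255 m^3

0.255


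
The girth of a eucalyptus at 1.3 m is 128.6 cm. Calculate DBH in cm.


Formula: DBH = C / pi
DBH = 128.6 / pi
pi = 3.14159...
DBH = 40.9 cm

40.9


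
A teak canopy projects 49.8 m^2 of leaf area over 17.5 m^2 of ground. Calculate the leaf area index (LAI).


Formula: LAI = total leaf area / ground area  (dimensionless)
LAI = 49.8 m^2 / 17.5 m^2
LAI = 2.85

2.85


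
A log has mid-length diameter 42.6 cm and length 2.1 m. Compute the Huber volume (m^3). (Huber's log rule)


Huber: V = Am * L,  Am = pi*(Dm/200)^2
Am = pi*(42.6/200)^2 = 0.142531 m^2
V = 0.142531*2.1 = 0.2993 m^3

0.2993


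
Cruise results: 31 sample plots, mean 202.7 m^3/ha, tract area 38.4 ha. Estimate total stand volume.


Formula: Total Volume = Mean Volume per ha * Total Area
Total Volume = 202.7 m^3/ha * 38.4 ha
Total Volume = 7784 m^3

7784


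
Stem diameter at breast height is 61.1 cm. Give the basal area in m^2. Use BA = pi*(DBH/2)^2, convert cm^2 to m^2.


Formula: BA = pi * (DBH/2)^2 / 10000  (cm^2 to m^2)
Radius = DBH/2 = 61.1/2 = 30.55 cm
BA = pi * 30.55^2 / 10000
   = 2932.0563 cm^2 / 10000
   = 0.2932 m^2

0.2932


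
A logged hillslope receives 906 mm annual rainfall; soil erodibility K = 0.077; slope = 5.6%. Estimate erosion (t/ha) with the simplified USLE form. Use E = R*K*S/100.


Formula: E = R * K * S / 100  (simplified USLE)
R * K = 906 * 0.077 = 69.762
E = 69.762 * 5.6 / 100 = 3.91 t/ha

3.91


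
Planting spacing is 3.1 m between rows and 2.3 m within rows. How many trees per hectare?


Formula: TPH = 10000 m^2/ha / (spacing_x * spacing_y)
Area per tree = 3.1 m * 2.3 m = 7.13 m^2
TPH = 10000 / 7.13 = 1403 trees/ha

1403


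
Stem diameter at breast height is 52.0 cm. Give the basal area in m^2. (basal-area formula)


Formula: BA = pi * (DBH/2)^2 / 10000  (cm^2 to m^2)
Radius = DBH/2 = 52.0/2 = 26.0 cm
BA = pi * 26.0^2 / 10000
   = 2123.7166 cm^2 / 10000
   = 0.2124 m^2

0.2124


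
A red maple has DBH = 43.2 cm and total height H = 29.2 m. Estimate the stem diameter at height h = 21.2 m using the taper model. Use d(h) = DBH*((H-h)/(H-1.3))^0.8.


Taper: d(h) = DBH * ((H - h) / (H - 1.3))^0.8
Numerator = H - h = 29.2 - 21.2 = 8.0 m
Denominator = H - 1.3 = 29.2 - 1.3 = 27.9 m
Ratio = 8.0 / 27.9 = 0.28674
d = 43.2 * 0.28674^0.8 = 15.9 cm

15.9


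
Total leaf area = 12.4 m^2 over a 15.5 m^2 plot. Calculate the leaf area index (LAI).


Formula: LAI = total leaf area / ground area  (dimensionless)
LAI = 12.4 m^2 / 15.5 m^2
LAI = 0.8

0.8


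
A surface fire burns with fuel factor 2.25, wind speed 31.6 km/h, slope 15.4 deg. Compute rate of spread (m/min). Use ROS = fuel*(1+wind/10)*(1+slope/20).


Formula: ROS = fuel * (1 + wind/10) * (1 + slope/20)
Wind factor = 1 + 31.6/10 = 4.16
Slope factor = 1 + 15.4/20 = 1.77
ROS = 2.25 * 4.16 * 1.77 = 16.57 m/min

16.57


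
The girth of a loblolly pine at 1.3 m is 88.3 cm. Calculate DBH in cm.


Formula: DBH = C / pi
DBH = 88.3 / pi
pi = 3.14159...
DBH = 28.1 cm

28.1


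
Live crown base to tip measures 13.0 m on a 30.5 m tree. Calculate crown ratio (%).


Formula: Crown Ratio = (Crown Length / Total Height) * 100
CR = (13.0 m / 30.5 m) * 100
CR = 0.4262 * 100 = 42.6%

42.6


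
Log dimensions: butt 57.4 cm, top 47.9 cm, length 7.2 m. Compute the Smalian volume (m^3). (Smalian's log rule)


Smalian: V = (A1 + A2)/2 * L,  A = pi*(D/200)^2
A1 = pi*(57.4/200)^2 = 0.25877 m^2
A2 = pi*(47.9/200)^2 = 0.180203 m^2
V = (0.25877+0.180203)/2*7.2 = 1.5803 m^3

1.5803


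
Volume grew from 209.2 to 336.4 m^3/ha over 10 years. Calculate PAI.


Formula: PAI = (V_T2 - V_T1) / (T2 - T1)
Volume increment = 336.4 - 209.2 = 127.2 m^3/ha
PAI = 127.2 / 10 = 12.72 m^3/ha/year

12.72


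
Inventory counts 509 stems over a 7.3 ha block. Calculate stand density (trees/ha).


Formula: Stand Density = N_trees / Area_ha
Density = 509 trees / 7.3 ha
Density = 70 trees/ha

70


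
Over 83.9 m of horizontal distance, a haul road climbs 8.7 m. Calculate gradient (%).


Formula: Gradient = rise / run * 100
Gradient = 8.7 / 83.9 * 100 = 10.4%

10.4


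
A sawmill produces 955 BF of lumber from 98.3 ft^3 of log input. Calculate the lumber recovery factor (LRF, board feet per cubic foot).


Formula: LRF = Lumber Output (BF) / Log Input (ft^3)
LRF = 955 BF / 98.3 ft^3
LRF = 9.72 BF/ft^3

9.72


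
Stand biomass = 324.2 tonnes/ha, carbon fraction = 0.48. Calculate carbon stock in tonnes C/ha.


Formula: Carbon Stock = Biomass * Carbon Fraction
C = 324.2 t/ha * 0.48
C = 155.6 t C/ha

155.6


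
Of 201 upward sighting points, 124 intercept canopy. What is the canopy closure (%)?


Formula: Canopy closure = covered points / total points * 100
Closure = 124 / 201 * 100
Closure = 0.6169 * 100 = 61.7%

61.7


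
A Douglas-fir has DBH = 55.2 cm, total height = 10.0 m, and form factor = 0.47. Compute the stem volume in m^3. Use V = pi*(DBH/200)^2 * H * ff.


Formula: V = pi * (DBH/200)^2 * H * ff
Radius = DBH/200 = 55.2/200 = 0.276 m
Radius^2 = 0.276^2 = 0.076176 m^2
V = pi * 0.076176 * 10.0 * 0.47
V = 1.125 m^3

1.125


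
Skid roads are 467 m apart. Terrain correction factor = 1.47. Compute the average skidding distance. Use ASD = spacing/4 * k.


Formula: ASD = (spacing / 4) * correction
Uncorrected distance = spacing / 4 = 467 / 4 = 116.75 m
ASD = 116.75 * 1.47 = 172 m

172
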